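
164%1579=164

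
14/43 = 14/43 = 0.33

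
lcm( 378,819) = 4914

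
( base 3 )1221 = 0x34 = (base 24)24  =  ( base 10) 52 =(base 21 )2a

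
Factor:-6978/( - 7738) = 3^1 *53^(- 1)*73^ ( - 1 )*1163^1 = 3489/3869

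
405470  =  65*6238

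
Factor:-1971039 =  - 3^1*7^1*47^1*1997^1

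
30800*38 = 1170400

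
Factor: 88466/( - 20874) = -3^(-1) * 7^( - 1 )*89^1 = -89/21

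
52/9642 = 26/4821 = 0.01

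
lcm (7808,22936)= 366976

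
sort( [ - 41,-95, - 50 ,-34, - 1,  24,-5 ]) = [ - 95,  -  50,-41, - 34,  -  5, -1, 24]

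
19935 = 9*2215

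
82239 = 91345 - 9106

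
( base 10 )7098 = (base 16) 1BBA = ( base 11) 5373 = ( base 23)d9e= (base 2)1101110111010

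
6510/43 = 151+17/43 = 151.40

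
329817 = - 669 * ( - 493)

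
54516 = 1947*28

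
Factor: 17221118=2^1*8610559^1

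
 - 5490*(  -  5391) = 29596590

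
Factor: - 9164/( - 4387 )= 2^2  *29^1*41^(-1)*79^1*107^( - 1 ) 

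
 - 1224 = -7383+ 6159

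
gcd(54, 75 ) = 3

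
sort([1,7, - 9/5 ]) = [  -  9/5, 1,7]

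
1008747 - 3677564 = -2668817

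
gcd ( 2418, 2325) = 93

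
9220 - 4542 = 4678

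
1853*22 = 40766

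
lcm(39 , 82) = 3198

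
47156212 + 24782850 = 71939062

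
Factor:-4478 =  - 2^1*2239^1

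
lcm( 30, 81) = 810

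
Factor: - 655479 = - 3^3 * 11^1 * 2207^1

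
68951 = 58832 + 10119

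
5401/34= 158 + 29/34= 158.85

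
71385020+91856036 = 163241056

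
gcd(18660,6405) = 15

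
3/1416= 1/472= 0.00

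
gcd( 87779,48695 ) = 1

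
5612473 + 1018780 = 6631253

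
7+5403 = 5410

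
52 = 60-8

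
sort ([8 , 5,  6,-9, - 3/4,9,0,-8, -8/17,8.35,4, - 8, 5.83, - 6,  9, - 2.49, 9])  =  [- 9, - 8, - 8 , - 6, - 2.49, - 3/4,- 8/17, 0,  4,5,5.83, 6,8,8.35,9,9,9 ] 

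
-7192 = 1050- 8242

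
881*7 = 6167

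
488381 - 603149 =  - 114768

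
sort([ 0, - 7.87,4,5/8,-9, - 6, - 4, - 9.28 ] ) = [ - 9.28 , -9, - 7.87, - 6, - 4, 0, 5/8,4 ] 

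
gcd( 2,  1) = 1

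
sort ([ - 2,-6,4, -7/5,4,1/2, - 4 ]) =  [ - 6,- 4, - 2, - 7/5, 1/2, 4, 4] 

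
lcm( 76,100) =1900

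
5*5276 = 26380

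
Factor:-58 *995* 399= - 23026290 = - 2^1 *3^1*5^1 *7^1*19^1 * 29^1*199^1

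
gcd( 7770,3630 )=30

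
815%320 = 175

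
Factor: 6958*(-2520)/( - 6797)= 2^4*3^2*5^1*7^2*71^1*971^ (-1) = 2504880/971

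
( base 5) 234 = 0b1000101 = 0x45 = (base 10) 69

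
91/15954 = 91/15954 = 0.01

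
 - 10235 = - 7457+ - 2778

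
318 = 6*53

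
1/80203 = 1/80203   =  0.00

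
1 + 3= 4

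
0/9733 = 0= 0.00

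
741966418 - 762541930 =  - 20575512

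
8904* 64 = 569856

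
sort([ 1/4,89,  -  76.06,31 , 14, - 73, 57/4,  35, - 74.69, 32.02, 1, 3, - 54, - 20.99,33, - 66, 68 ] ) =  [ - 76.06,-74.69, - 73, - 66,-54, - 20.99,1/4, 1 , 3,  14,57/4,31 , 32.02, 33,35, 68, 89] 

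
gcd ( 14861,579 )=193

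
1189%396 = 1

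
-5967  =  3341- 9308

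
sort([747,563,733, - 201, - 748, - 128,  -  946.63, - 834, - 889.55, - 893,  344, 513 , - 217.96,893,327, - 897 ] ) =[ - 946.63,-897,-893, -889.55, - 834, - 748,-217.96, - 201, - 128, 327, 344,513 , 563,733, 747, 893 ] 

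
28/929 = 28/929 = 0.03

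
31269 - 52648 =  - 21379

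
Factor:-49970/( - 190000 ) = 2^ ( - 3) * 5^( - 3)*263^1 =263/1000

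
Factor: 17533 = 89^1*197^1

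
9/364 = 9/364= 0.02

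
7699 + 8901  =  16600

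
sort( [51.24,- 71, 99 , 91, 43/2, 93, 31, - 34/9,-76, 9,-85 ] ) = [-85, - 76, - 71, - 34/9, 9,43/2, 31,  51.24 , 91, 93 , 99] 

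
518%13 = 11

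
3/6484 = 3/6484=0.00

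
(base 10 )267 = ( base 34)7t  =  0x10B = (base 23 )be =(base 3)100220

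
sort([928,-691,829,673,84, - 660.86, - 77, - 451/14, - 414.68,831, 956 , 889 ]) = [ - 691,-660.86, - 414.68 , - 77, - 451/14, 84,  673, 829, 831  ,  889 , 928, 956]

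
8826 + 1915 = 10741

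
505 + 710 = 1215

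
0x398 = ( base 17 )332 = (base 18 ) 2F2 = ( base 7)2453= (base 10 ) 920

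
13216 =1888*7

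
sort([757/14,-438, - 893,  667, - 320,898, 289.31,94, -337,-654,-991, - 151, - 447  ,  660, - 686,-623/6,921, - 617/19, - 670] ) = [ -991, - 893, - 686, - 670, - 654,-447, - 438,- 337, - 320, -151,-623/6, - 617/19, 757/14,94, 289.31,660,667,898,  921]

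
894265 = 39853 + 854412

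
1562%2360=1562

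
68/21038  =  34/10519  =  0.00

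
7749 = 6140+1609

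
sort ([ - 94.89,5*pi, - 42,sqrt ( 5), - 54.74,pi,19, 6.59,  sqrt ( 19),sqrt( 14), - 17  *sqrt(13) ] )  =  [ - 94.89, - 17*sqrt( 13),-54.74, - 42, sqrt( 5),pi, sqrt(14),sqrt(19),6.59,5 * pi , 19]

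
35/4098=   35/4098 = 0.01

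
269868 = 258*1046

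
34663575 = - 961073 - - 35624648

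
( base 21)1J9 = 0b1101010001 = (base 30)S9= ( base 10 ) 849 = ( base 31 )rc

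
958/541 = 1 + 417/541 = 1.77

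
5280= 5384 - 104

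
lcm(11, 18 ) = 198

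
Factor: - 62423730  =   - 2^1 * 3^3*5^1*41^1 * 5639^1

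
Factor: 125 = 5^3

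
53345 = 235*227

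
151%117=34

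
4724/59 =80 + 4/59 = 80.07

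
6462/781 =6462/781=8.27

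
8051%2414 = 809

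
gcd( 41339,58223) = 67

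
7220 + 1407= 8627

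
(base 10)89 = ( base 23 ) 3k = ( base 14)65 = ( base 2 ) 1011001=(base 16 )59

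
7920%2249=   1173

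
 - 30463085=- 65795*463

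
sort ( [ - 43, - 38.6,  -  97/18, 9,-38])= [  -  43, - 38.6, - 38,-97/18 , 9 ] 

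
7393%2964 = 1465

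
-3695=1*(-3695)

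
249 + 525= 774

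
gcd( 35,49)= 7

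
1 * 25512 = 25512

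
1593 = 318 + 1275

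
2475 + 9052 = 11527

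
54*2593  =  140022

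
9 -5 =4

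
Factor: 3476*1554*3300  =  2^5*3^2*5^2 *7^1 * 11^2*37^1*79^1 = 17825623200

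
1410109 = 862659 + 547450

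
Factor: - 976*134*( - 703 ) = 2^5*19^1 * 37^1*61^1*67^1 = 91941152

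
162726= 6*27121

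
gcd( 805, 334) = 1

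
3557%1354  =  849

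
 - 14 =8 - 22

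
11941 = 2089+9852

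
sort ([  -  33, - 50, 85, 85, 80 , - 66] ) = [- 66 , - 50, - 33, 80,85 , 85]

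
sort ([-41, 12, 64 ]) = [ - 41,12, 64] 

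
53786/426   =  126+55/213 = 126.26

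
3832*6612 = 25337184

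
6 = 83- 77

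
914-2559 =-1645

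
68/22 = 34/11 = 3.09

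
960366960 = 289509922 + 670857038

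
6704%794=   352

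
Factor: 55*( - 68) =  - 2^2*5^1*11^1*17^1 = - 3740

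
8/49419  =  8/49419 = 0.00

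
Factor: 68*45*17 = 2^2*3^2 * 5^1*17^2 =52020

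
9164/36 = 254 + 5/9 = 254.56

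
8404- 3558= 4846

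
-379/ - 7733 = 379/7733 = 0.05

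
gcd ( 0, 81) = 81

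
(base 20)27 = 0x2f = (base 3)1202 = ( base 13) 38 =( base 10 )47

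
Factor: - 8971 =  - 8971^1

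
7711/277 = 27  +  232/277  =  27.84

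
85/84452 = 85/84452 = 0.00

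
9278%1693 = 813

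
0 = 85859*0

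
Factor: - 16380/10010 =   -  2^1*3^2*11^(  -  1) = - 18/11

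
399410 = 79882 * 5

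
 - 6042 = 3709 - 9751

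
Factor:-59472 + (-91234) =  - 2^1*75353^1 = - 150706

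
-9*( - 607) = 5463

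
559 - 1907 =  - 1348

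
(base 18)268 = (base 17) 2ag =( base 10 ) 764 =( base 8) 1374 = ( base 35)LT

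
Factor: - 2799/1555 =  - 3^2*5^( - 1) = - 9/5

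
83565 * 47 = 3927555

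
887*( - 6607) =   -  5860409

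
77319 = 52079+25240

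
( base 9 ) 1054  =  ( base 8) 1412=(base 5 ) 11103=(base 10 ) 778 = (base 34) MU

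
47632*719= 34247408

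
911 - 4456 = - 3545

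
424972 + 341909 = 766881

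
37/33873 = 37/33873= 0.00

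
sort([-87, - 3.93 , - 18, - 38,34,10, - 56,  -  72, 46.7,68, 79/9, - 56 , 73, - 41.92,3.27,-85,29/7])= [-87, - 85, - 72, - 56 , - 56, - 41.92,- 38,-18, - 3.93,  3.27, 29/7,79/9,  10, 34,  46.7, 68, 73] 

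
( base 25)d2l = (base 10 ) 8196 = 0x2004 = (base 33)7hc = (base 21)ic6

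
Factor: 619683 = 3^1*67^1*3083^1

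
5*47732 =238660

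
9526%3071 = 313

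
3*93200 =279600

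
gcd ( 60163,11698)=1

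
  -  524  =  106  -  630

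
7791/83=7791/83=93.87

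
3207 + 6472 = 9679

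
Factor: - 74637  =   - 3^2*8293^1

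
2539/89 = 28 + 47/89 = 28.53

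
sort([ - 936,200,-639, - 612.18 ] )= [- 936,-639,- 612.18,200 ] 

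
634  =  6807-6173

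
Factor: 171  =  3^2*19^1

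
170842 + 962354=1133196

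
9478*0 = 0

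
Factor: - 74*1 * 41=-3034=- 2^1 * 37^1*41^1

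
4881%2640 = 2241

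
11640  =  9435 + 2205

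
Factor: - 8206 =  - 2^1*11^1*373^1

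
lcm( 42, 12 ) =84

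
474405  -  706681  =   - 232276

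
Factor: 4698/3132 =2^(-1)*3^1 = 3/2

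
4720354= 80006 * 59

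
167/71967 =167/71967 = 0.00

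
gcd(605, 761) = 1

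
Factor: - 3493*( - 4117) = 14380681 = 7^1*23^1*179^1*499^1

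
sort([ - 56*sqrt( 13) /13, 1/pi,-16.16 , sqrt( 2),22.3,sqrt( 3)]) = [ -16.16,- 56*sqrt( 13)/13,1/pi , sqrt( 2), sqrt( 3) , 22.3]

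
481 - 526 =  - 45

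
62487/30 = 20829/10 = 2082.90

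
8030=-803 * ( - 10)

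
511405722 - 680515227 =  -169109505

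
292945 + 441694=734639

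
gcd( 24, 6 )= 6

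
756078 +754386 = 1510464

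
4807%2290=227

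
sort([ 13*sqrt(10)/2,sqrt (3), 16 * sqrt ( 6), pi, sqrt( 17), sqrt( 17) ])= [ sqrt( 3), pi, sqrt ( 17),sqrt(17 ), 13*sqrt ( 10)/2, 16*sqrt (6 ) ]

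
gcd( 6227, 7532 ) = 1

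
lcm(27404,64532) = 2000492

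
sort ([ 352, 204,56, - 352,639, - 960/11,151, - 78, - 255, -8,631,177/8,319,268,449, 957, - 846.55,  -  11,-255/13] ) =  [ - 846.55,-352, - 255, - 960/11,-78, - 255/13,  -  11, - 8,177/8, 56, 151,204,268,319,352, 449, 631,639, 957] 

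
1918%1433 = 485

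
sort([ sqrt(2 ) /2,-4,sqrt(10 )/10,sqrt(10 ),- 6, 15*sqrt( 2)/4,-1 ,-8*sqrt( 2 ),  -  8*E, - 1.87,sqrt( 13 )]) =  [ - 8*E, - 8* sqrt( 2 ) ,-6, - 4 , - 1.87 ,-1, sqrt( 10 ) /10,  sqrt (2 )/2,sqrt(10),sqrt( 13 ),15*sqrt(2)/4 ]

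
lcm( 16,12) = 48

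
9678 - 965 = 8713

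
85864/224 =383 + 9/28 = 383.32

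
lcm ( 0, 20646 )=0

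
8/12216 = 1/1527 = 0.00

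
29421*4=117684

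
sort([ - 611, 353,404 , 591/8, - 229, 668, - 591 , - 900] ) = [ - 900, - 611 , - 591, - 229,591/8 , 353,404, 668]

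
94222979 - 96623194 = -2400215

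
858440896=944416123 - 85975227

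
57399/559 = 102 + 381/559 = 102.68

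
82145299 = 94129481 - 11984182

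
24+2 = 26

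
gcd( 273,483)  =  21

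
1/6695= 1/6695 = 0.00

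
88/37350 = 44/18675  =  0.00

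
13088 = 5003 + 8085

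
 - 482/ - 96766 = 241/48383 = 0.00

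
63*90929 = 5728527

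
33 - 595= - 562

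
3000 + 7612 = 10612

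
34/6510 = 17/3255 = 0.01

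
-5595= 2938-8533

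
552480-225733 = 326747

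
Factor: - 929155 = - 5^1*185831^1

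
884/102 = 26/3  =  8.67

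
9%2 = 1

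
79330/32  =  39665/16 = 2479.06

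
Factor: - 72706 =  - 2^1*36353^1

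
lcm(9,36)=36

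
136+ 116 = 252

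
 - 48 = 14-62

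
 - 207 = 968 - 1175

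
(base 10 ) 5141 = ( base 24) 8m5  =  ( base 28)6fh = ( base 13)2456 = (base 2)1010000010101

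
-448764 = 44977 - 493741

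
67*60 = 4020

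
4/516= 1/129  =  0.01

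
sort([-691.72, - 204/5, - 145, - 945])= [ - 945,-691.72,- 145, - 204/5 ] 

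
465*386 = 179490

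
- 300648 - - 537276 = 236628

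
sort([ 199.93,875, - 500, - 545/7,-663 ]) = [ - 663, - 500,-545/7,199.93, 875 ] 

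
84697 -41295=43402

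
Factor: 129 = 3^1*43^1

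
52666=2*26333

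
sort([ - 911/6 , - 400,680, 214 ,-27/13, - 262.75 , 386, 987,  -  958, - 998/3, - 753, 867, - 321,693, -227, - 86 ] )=[-958,  -  753, - 400,  -  998/3,- 321 ,-262.75, - 227, - 911/6 ,  -  86,-27/13,214, 386 , 680, 693,867,987]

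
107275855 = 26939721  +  80336134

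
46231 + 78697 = 124928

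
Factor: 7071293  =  239^1 * 29587^1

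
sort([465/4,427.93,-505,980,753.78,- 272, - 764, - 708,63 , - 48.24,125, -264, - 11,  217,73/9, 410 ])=[ - 764,- 708, - 505,  -  272, - 264, - 48.24 ,-11, 73/9, 63, 465/4,125, 217,410,427.93,753.78 , 980 ]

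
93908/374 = 251 +1/11 = 251.09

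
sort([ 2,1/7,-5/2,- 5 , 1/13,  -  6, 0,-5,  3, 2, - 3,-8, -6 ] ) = [ - 8, - 6 , - 6,-5,-5, - 3 ,-5/2, 0, 1/13, 1/7, 2,2 , 3]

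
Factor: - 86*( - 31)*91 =2^1  *7^1 * 13^1 * 31^1*43^1 = 242606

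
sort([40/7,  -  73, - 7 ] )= [-73, - 7, 40/7 ] 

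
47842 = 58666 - 10824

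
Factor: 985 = 5^1*197^1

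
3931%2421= 1510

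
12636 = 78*162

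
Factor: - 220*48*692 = -2^8*3^1*5^1*11^1 * 173^1 = - 7307520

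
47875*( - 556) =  - 26618500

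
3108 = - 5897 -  - 9005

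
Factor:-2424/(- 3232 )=3/4 = 2^ ( - 2 )*3^1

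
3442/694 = 4+ 333/347  =  4.96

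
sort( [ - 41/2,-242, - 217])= [ - 242, - 217, - 41/2] 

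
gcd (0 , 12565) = 12565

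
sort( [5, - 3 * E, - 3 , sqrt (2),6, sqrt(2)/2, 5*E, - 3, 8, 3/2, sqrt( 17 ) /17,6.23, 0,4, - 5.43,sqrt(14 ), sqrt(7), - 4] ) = [ - 3*E, - 5.43, - 4,-3, -3, 0, sqrt( 17 ) /17,sqrt(2 )/2,  sqrt (2 ),3/2, sqrt(7 ), sqrt( 14 ),4, 5,6,6.23,8, 5*E] 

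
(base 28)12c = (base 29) 10B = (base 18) 2B6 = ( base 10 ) 852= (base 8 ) 1524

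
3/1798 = 3/1798 = 0.00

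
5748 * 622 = 3575256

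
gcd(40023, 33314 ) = 1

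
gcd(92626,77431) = 1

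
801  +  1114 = 1915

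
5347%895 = 872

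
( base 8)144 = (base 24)44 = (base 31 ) 37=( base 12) 84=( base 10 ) 100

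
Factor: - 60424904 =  - 2^3*157^1*48109^1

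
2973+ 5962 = 8935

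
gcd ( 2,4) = 2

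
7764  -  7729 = 35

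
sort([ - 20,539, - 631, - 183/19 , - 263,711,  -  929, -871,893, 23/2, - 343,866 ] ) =[ - 929, - 871, - 631, - 343, - 263, - 20,-183/19 , 23/2, 539  ,  711 , 866,893]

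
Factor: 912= 2^4*3^1*19^1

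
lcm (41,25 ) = 1025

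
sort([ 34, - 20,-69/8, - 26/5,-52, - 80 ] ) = [ - 80,- 52,-20,-69/8, -26/5,34 ]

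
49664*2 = 99328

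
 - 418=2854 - 3272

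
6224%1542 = 56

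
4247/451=9 + 188/451 = 9.42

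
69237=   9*7693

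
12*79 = 948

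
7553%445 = 433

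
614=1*614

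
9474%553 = 73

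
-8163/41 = - 200 + 37/41=-199.10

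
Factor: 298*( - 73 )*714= - 2^2 * 3^1*7^1 * 17^1*73^1 * 149^1 = - 15532356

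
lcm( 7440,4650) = 37200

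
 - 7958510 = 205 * ( - 38822) 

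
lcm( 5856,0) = 0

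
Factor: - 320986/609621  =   - 2^1*3^( - 1 )  *19^1*8447^1*203207^( - 1 ) 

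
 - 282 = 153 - 435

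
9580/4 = 2395 = 2395.00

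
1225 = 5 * 245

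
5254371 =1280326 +3974045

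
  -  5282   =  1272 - 6554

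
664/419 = 664/419= 1.58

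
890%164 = 70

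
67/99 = 67/99 = 0.68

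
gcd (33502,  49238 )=14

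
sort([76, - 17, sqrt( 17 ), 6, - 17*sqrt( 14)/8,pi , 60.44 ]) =[ - 17,-17*sqrt (14)/8,pi,sqrt( 17 ), 6 , 60.44, 76]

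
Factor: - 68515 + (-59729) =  -128244   =  -2^2*3^1*10687^1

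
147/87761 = 147/87761 = 0.00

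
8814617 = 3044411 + 5770206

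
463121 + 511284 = 974405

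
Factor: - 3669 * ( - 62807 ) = 3^1*181^1*347^1*1223^1 = 230438883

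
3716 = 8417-4701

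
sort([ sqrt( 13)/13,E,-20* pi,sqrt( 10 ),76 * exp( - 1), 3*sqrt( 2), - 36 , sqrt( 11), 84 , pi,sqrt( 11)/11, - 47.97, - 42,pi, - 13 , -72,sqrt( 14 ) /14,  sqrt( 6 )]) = [-72 , - 20*pi, - 47.97, - 42, - 36, - 13, sqrt( 14)/14,sqrt(13 ) /13,sqrt(11) /11 , sqrt( 6),E,pi, pi, sqrt( 10 ),sqrt( 11 ),3*sqrt( 2), 76*exp( - 1) , 84 ]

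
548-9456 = -8908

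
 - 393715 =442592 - 836307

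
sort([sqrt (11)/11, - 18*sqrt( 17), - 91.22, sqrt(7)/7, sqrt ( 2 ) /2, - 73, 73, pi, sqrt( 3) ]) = [ - 91.22, -18*sqrt( 17),  -  73,sqrt(11)/11, sqrt( 7 )/7  ,  sqrt( 2)/2, sqrt ( 3 ),pi, 73 ] 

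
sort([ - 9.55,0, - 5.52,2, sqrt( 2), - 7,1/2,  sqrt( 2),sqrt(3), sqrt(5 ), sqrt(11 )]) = [ - 9.55, - 7, - 5.52,0, 1/2, sqrt(2), sqrt( 2),sqrt(3), 2,sqrt(5), sqrt(11 )]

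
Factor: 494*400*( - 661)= -130613600 = - 2^5 * 5^2*13^1 *19^1*661^1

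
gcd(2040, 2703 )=51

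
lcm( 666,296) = 2664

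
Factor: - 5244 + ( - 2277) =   -  7521 = - 3^1*23^1*109^1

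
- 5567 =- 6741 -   -  1174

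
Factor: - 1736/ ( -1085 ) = 8/5 = 2^3*5^( - 1 )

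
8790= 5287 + 3503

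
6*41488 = 248928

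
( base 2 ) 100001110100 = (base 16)874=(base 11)1698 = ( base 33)1WJ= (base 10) 2164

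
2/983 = 2/983 = 0.00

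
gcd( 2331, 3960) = 9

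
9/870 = 3/290 = 0.01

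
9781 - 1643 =8138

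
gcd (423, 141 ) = 141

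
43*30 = 1290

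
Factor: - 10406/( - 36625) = 2^1*5^( - 3 )* 11^2*43^1*293^( - 1)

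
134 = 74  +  60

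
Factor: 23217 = 3^1*71^1* 109^1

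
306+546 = 852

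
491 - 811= - 320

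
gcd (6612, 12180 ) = 348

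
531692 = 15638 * 34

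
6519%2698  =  1123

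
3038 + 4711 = 7749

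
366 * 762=278892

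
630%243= 144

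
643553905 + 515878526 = 1159432431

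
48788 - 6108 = 42680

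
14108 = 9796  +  4312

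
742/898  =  371/449 = 0.83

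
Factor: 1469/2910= 2^(  -  1 )* 3^( - 1)*5^( - 1)*13^1 *97^( - 1)*113^1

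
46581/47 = 46581/47 =991.09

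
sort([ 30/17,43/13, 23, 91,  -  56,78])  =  [ - 56, 30/17, 43/13, 23,  78,  91]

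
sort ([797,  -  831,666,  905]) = [ - 831, 666,797, 905] 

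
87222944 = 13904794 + 73318150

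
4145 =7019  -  2874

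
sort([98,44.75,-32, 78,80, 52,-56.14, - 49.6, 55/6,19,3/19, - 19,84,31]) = [-56.14,-49.6,-32, - 19,3/19, 55/6,19,31 , 44.75,52,78,80,84 , 98 ]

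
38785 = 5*7757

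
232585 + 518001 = 750586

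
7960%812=652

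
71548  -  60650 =10898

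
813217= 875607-62390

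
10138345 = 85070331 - 74931986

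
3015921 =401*7521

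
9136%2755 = 871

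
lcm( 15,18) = 90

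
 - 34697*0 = 0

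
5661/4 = 5661/4= 1415.25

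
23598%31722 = 23598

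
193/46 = 193/46 = 4.20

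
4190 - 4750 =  - 560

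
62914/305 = 62914/305 = 206.28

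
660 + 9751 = 10411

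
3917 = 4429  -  512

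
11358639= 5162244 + 6196395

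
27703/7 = 27703/7 = 3957.57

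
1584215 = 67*23645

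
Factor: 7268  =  2^2*23^1 * 79^1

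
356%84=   20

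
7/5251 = 7/5251 = 0.00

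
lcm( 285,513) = 2565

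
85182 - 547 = 84635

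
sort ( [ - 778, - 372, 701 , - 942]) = [  -  942, - 778,-372, 701 ] 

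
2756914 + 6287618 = 9044532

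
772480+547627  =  1320107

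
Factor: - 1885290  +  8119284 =2^1*3^2*13^1*26641^1 =6233994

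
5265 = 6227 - 962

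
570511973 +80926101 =651438074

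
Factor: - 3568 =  - 2^4*223^1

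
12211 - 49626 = -37415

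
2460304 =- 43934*( -56)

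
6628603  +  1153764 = 7782367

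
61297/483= 126  +  439/483  =  126.91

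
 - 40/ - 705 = 8/141=0.06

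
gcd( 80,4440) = 40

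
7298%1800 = 98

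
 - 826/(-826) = 1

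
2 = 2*1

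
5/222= 5/222 =0.02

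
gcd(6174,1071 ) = 63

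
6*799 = 4794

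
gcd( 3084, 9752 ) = 4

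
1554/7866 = 259/1311 = 0.20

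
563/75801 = 563/75801=0.01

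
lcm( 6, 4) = 12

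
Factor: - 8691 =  - 3^1*2897^1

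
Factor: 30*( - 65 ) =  - 1950 = - 2^1*3^1*5^2*13^1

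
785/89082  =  785/89082  =  0.01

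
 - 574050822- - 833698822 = 259648000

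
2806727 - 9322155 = - 6515428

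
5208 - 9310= - 4102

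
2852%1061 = 730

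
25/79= 25/79  =  0.32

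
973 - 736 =237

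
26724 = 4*6681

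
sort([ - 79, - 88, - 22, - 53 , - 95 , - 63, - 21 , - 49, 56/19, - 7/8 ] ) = [ - 95, - 88,-79, - 63, - 53, -49,-22, - 21, - 7/8,  56/19]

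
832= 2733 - 1901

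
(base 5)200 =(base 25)20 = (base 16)32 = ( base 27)1n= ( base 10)50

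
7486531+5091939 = 12578470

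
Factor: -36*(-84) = 3024 = 2^4*3^3*7^1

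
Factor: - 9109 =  - 9109^1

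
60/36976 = 15/9244=0.00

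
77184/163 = 77184/163  =  473.52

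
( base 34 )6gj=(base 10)7499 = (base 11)56a8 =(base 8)16513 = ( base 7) 30602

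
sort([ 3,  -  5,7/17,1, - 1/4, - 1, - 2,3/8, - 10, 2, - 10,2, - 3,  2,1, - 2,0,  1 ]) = [ - 10 ,-10, - 5, - 3,-2, - 2, - 1, - 1/4,0, 3/8,7/17,1,1,1,  2, 2,2,3] 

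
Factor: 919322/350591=2^1* 17^( -1 )*41^( - 1 )*173^1*503^(-1 )*2657^1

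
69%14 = 13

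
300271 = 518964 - 218693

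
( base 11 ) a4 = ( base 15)79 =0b1110010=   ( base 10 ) 114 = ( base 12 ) 96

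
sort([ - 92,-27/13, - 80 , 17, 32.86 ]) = [ - 92,- 80, - 27/13,17, 32.86 ] 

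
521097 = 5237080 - 4715983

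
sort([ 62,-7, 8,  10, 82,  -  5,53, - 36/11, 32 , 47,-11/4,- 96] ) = [ - 96,-7, - 5,-36/11,-11/4, 8, 10, 32,47, 53, 62, 82] 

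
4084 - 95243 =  - 91159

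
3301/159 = 3301/159 = 20.76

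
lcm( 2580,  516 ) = 2580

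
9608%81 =50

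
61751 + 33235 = 94986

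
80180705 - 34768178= 45412527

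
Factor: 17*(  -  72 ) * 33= - 2^3 * 3^3*11^1 *17^1 =-40392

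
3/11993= 3/11993 = 0.00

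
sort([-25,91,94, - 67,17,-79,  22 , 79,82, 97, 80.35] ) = [ - 79, - 67, - 25,17,22,79,80.35,82,91,  94, 97 ]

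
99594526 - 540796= 99053730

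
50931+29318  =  80249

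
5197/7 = 5197/7 =742.43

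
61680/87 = 708+28/29= 708.97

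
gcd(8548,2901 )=1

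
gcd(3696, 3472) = 112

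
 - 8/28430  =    -  4/14215 = - 0.00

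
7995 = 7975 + 20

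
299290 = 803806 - 504516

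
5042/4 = 2521/2 =1260.50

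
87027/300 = 290 + 9/100 = 290.09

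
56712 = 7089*8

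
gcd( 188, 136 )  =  4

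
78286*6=469716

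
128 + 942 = 1070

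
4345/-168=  - 4345/168 = - 25.86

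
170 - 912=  - 742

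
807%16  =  7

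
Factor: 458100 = 2^2*3^2* 5^2 * 509^1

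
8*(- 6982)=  - 55856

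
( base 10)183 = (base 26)71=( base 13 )111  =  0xb7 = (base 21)8F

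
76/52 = 1 + 6/13 = 1.46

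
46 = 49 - 3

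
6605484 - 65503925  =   - 58898441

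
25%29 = 25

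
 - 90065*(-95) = 8556175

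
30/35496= 5/5916  =  0.00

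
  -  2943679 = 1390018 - 4333697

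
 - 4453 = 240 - 4693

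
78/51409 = 78/51409 = 0.00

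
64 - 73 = - 9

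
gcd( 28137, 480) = 3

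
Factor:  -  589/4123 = - 7^(  -  1 ) = - 1/7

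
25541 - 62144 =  - 36603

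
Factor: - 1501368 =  - 2^3*3^1 * 11^3 * 47^1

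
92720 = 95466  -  2746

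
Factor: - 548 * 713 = -2^2*23^1*31^1*137^1 = -390724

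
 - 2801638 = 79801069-82602707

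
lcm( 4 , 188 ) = 188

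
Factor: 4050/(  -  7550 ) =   -  81/151 = -3^4*151^(-1 ) 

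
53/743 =53/743 = 0.07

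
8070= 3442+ 4628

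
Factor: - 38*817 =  - 31046  =  - 2^1*19^2*43^1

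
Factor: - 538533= - 3^2*53^1* 1129^1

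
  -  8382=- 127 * 66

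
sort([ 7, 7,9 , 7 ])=[7,7,7,9] 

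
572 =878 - 306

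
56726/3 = 18908 + 2/3 = 18908.67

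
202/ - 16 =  - 13 +3/8 = - 12.62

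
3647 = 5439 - 1792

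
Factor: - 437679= - 3^2*11^1*4421^1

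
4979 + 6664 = 11643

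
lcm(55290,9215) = 55290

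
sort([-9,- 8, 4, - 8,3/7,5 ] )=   [  -  9, - 8, - 8,3/7, 4 , 5]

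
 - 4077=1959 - 6036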